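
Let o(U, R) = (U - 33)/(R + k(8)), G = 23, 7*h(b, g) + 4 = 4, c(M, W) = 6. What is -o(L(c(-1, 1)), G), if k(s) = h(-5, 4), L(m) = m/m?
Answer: 32/23 ≈ 1.3913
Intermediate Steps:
L(m) = 1
h(b, g) = 0 (h(b, g) = -4/7 + (⅐)*4 = -4/7 + 4/7 = 0)
k(s) = 0
o(U, R) = (-33 + U)/R (o(U, R) = (U - 33)/(R + 0) = (-33 + U)/R)
-o(L(c(-1, 1)), G) = -(-33 + 1)/23 = -(-32)/23 = -1*(-32/23) = 32/23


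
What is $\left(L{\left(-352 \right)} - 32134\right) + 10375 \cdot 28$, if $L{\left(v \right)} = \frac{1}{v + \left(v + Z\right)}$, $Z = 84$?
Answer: $\frac{160186919}{620} \approx 2.5837 \cdot 10^{5}$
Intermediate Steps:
$L{\left(v \right)} = \frac{1}{84 + 2 v}$ ($L{\left(v \right)} = \frac{1}{v + \left(v + 84\right)} = \frac{1}{v + \left(84 + v\right)} = \frac{1}{84 + 2 v}$)
$\left(L{\left(-352 \right)} - 32134\right) + 10375 \cdot 28 = \left(\frac{1}{2 \left(42 - 352\right)} - 32134\right) + 10375 \cdot 28 = \left(\frac{1}{2 \left(-310\right)} - 32134\right) + 290500 = \left(\frac{1}{2} \left(- \frac{1}{310}\right) - 32134\right) + 290500 = \left(- \frac{1}{620} - 32134\right) + 290500 = - \frac{19923081}{620} + 290500 = \frac{160186919}{620}$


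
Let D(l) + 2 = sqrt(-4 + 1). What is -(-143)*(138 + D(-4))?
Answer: 19448 + 143*I*sqrt(3) ≈ 19448.0 + 247.68*I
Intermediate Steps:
D(l) = -2 + I*sqrt(3) (D(l) = -2 + sqrt(-4 + 1) = -2 + sqrt(-3) = -2 + I*sqrt(3))
-(-143)*(138 + D(-4)) = -(-143)*(138 + (-2 + I*sqrt(3))) = -(-143)*(136 + I*sqrt(3)) = -(-19448 - 143*I*sqrt(3)) = 19448 + 143*I*sqrt(3)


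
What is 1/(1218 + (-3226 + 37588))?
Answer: 1/35580 ≈ 2.8106e-5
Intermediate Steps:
1/(1218 + (-3226 + 37588)) = 1/(1218 + 34362) = 1/35580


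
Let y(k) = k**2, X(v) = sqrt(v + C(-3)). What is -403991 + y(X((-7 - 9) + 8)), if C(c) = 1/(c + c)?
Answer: -2423995/6 ≈ -4.0400e+5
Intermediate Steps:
C(c) = 1/(2*c)
X(v) = sqrt(-1/6 + v) (X(v) = sqrt(v + (1/2)/(-3)) = sqrt(v + (1/2)*(-1/3)) = sqrt(v - 1/6) = sqrt(-1/6 + v))
-403991 + y(X((-7 - 9) + 8)) = -403991 + (sqrt(-6 + 36*((-7 - 9) + 8))/6)**2 = -403991 + (sqrt(-6 + 36*(-16 + 8))/6)**2 = -403991 + (sqrt(-6 + 36*(-8))/6)**2 = -403991 + (sqrt(-6 - 288)/6)**2 = -403991 + (sqrt(-294)/6)**2 = -403991 + ((7*I*sqrt(6))/6)**2 = -403991 + (7*I*sqrt(6)/6)**2 = -403991 - 49/6 = -2423995/6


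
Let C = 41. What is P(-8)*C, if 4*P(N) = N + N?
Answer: -164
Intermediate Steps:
P(N) = N/2 (P(N) = (N + N)/4 = (2*N)/4 = N/2)
P(-8)*C = ((1/2)*(-8))*41 = -4*41 = -164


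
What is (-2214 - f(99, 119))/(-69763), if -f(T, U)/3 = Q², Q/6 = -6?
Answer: -1674/69763 ≈ -0.023996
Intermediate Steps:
Q = -36 (Q = 6*(-6) = -36)
f(T, U) = -3888 (f(T, U) = -3*(-36)² = -3*1296 = -3888)
(-2214 - f(99, 119))/(-69763) = (-2214 - 1*(-3888))/(-69763) = (-2214 + 3888)*(-1/69763) = 1674*(-1/69763) = -1674/69763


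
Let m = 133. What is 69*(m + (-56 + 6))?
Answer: 5727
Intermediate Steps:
69*(m + (-56 + 6)) = 69*(133 + (-56 + 6)) = 69*(133 - 50) = 69*83 = 5727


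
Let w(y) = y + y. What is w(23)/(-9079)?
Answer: -46/9079 ≈ -0.0050666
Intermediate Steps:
w(y) = 2*y
w(23)/(-9079) = (2*23)/(-9079) = 46*(-1/9079) = -46/9079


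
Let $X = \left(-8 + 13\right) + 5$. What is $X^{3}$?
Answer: $1000$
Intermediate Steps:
$X = 10$ ($X = 5 + 5 = 10$)
$X^{3} = 10^{3} = 1000$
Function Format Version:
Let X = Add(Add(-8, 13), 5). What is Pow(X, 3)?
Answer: 1000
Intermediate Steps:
X = 10 (X = Add(5, 5) = 10)
Pow(X, 3) = Pow(10, 3) = 1000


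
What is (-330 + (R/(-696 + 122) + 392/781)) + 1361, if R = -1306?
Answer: 231718054/224147 ≈ 1033.8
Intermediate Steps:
(-330 + (R/(-696 + 122) + 392/781)) + 1361 = (-330 + (-1306/(-696 + 122) + 392/781)) + 1361 = (-330 + (-1306/(-574) + 392*(1/781))) + 1361 = (-330 + (-1306*(-1/574) + 392/781)) + 1361 = (-330 + (653/287 + 392/781)) + 1361 = (-330 + 622497/224147) + 1361 = -73346013/224147 + 1361 = 231718054/224147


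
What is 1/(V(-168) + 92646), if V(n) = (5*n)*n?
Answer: 1/233766 ≈ 4.2778e-6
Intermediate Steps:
V(n) = 5*n**2
1/(V(-168) + 92646) = 1/(5*(-168)**2 + 92646) = 1/(5*28224 + 92646) = 1/(141120 + 92646) = 1/233766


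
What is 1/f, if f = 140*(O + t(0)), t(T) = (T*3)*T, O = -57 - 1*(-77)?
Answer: 1/2800 ≈ 0.00035714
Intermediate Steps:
O = 20 (O = -57 + 77 = 20)
t(T) = 3*T**2 (t(T) = (3*T)*T = 3*T**2)
f = 2800 (f = 140*(20 + 3*0**2) = 140*(20 + 3*0) = 140*(20 + 0) = 140*20 = 2800)
1/f = 1/2800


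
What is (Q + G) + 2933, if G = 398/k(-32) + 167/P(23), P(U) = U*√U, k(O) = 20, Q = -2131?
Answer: 8219/10 + 167*√23/529 ≈ 823.41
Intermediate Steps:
P(U) = U^(3/2)
G = 199/10 + 167*√23/529 (G = 398/20 + 167/(23^(3/2)) = 398*(1/20) + 167/((23*√23)) = 199/10 + 167*(√23/529) = 199/10 + 167*√23/529 ≈ 21.414)
(Q + G) + 2933 = (-2131 + (199/10 + 167*√23/529)) + 2933 = (-21111/10 + 167*√23/529) + 2933 = 8219/10 + 167*√23/529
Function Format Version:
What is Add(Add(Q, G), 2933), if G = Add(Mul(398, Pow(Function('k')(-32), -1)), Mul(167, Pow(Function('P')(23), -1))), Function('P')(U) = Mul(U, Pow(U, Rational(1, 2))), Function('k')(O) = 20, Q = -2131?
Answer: Add(Rational(8219, 10), Mul(Rational(167, 529), Pow(23, Rational(1, 2)))) ≈ 823.41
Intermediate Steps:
Function('P')(U) = Pow(U, Rational(3, 2))
G = Add(Rational(199, 10), Mul(Rational(167, 529), Pow(23, Rational(1, 2)))) (G = Add(Mul(398, Pow(20, -1)), Mul(167, Pow(Pow(23, Rational(3, 2)), -1))) = Add(Mul(398, Rational(1, 20)), Mul(167, Pow(Mul(23, Pow(23, Rational(1, 2))), -1))) = Add(Rational(199, 10), Mul(167, Mul(Rational(1, 529), Pow(23, Rational(1, 2))))) = Add(Rational(199, 10), Mul(Rational(167, 529), Pow(23, Rational(1, 2)))) ≈ 21.414)
Add(Add(Q, G), 2933) = Add(Add(-2131, Add(Rational(199, 10), Mul(Rational(167, 529), Pow(23, Rational(1, 2))))), 2933) = Add(Add(Rational(-21111, 10), Mul(Rational(167, 529), Pow(23, Rational(1, 2)))), 2933) = Add(Rational(8219, 10), Mul(Rational(167, 529), Pow(23, Rational(1, 2))))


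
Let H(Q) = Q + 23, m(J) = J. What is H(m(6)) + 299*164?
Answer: 49065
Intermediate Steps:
H(Q) = 23 + Q
H(m(6)) + 299*164 = (23 + 6) + 299*164 = 29 + 49036 = 49065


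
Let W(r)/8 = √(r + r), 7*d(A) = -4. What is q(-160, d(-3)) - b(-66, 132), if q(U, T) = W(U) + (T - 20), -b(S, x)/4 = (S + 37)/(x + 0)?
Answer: -4955/231 + 64*I*√5 ≈ -21.45 + 143.11*I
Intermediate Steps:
d(A) = -4/7 (d(A) = (⅐)*(-4) = -4/7)
W(r) = 8*√2*√r (W(r) = 8*√(r + r) = 8*√(2*r) = 8*(√2*√r) = 8*√2*√r)
b(S, x) = -4*(37 + S)/x (b(S, x) = -4*(S + 37)/(x + 0) = -4*(37 + S)/x)
q(U, T) = -20 + T + 8*√2*√U (q(U, T) = 8*√2*√U + (T - 20) = 8*√2*√U + (-20 + T) = -20 + T + 8*√2*√U)
q(-160, d(-3)) - b(-66, 132) = (-20 - 4/7 + 8*√2*√(-160)) - 4*(-37 - 1*(-66))/132 = (-20 - 4/7 + 8*√2*(4*I*√10)) - 4*(-37 + 66)/132 = (-20 - 4/7 + 64*I*√5) - 4*29/132 = (-144/7 + 64*I*√5) - 1*29/33 = (-144/7 + 64*I*√5) - 29/33 = -4955/231 + 64*I*√5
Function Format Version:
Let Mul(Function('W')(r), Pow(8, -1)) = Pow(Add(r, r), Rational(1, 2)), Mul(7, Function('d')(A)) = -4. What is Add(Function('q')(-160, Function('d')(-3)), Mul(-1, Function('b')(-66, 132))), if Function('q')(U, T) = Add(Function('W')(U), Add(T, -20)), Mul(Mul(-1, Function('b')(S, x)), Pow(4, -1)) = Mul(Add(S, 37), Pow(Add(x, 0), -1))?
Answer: Add(Rational(-4955, 231), Mul(64, I, Pow(5, Rational(1, 2)))) ≈ Add(-21.450, Mul(143.11, I))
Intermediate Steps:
Function('d')(A) = Rational(-4, 7) (Function('d')(A) = Mul(Rational(1, 7), -4) = Rational(-4, 7))
Function('W')(r) = Mul(8, Pow(2, Rational(1, 2)), Pow(r, Rational(1, 2))) (Function('W')(r) = Mul(8, Pow(Add(r, r), Rational(1, 2))) = Mul(8, Pow(Mul(2, r), Rational(1, 2))) = Mul(8, Mul(Pow(2, Rational(1, 2)), Pow(r, Rational(1, 2)))) = Mul(8, Pow(2, Rational(1, 2)), Pow(r, Rational(1, 2))))
Function('b')(S, x) = Mul(-4, Pow(x, -1), Add(37, S)) (Function('b')(S, x) = Mul(-4, Mul(Add(S, 37), Pow(Add(x, 0), -1))) = Mul(-4, Mul(Add(37, S), Pow(x, -1))) = Mul(-4, Mul(Pow(x, -1), Add(37, S))) = Mul(-4, Pow(x, -1), Add(37, S)))
Function('q')(U, T) = Add(-20, T, Mul(8, Pow(2, Rational(1, 2)), Pow(U, Rational(1, 2)))) (Function('q')(U, T) = Add(Mul(8, Pow(2, Rational(1, 2)), Pow(U, Rational(1, 2))), Add(T, -20)) = Add(Mul(8, Pow(2, Rational(1, 2)), Pow(U, Rational(1, 2))), Add(-20, T)) = Add(-20, T, Mul(8, Pow(2, Rational(1, 2)), Pow(U, Rational(1, 2)))))
Add(Function('q')(-160, Function('d')(-3)), Mul(-1, Function('b')(-66, 132))) = Add(Add(-20, Rational(-4, 7), Mul(8, Pow(2, Rational(1, 2)), Pow(-160, Rational(1, 2)))), Mul(-1, Mul(4, Pow(132, -1), Add(-37, Mul(-1, -66))))) = Add(Add(-20, Rational(-4, 7), Mul(8, Pow(2, Rational(1, 2)), Mul(4, I, Pow(10, Rational(1, 2))))), Mul(-1, Mul(4, Rational(1, 132), Add(-37, 66)))) = Add(Add(-20, Rational(-4, 7), Mul(64, I, Pow(5, Rational(1, 2)))), Mul(-1, Mul(4, Rational(1, 132), 29))) = Add(Add(Rational(-144, 7), Mul(64, I, Pow(5, Rational(1, 2)))), Mul(-1, Rational(29, 33))) = Add(Add(Rational(-144, 7), Mul(64, I, Pow(5, Rational(1, 2)))), Rational(-29, 33)) = Add(Rational(-4955, 231), Mul(64, I, Pow(5, Rational(1, 2))))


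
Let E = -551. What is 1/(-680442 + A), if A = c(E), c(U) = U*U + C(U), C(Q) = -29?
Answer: -1/376870 ≈ -2.6534e-6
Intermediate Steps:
c(U) = -29 + U**2 (c(U) = U*U - 29 = U**2 - 29 = -29 + U**2)
A = 303572 (A = -29 + (-551)**2 = -29 + 303601 = 303572)
1/(-680442 + A) = 1/(-680442 + 303572) = 1/(-376870) = -1/376870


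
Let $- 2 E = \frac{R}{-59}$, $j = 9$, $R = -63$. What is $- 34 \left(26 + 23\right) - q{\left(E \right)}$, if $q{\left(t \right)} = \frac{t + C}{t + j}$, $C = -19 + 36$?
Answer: $- \frac{1666277}{999} \approx -1667.9$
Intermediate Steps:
$C = 17$
$E = - \frac{63}{118}$ ($E = - \frac{\left(-63\right) \frac{1}{-59}}{2} = - \frac{\left(-63\right) \left(- \frac{1}{59}\right)}{2} = \left(- \frac{1}{2}\right) \frac{63}{59} = - \frac{63}{118} \approx -0.5339$)
$q{\left(t \right)} = \frac{17 + t}{9 + t}$ ($q{\left(t \right)} = \frac{t + 17}{t + 9} = \frac{17 + t}{9 + t}$)
$- 34 \left(26 + 23\right) - q{\left(E \right)} = - 34 \left(26 + 23\right) - \frac{17 - \frac{63}{118}}{9 - \frac{63}{118}} = \left(-34\right) 49 - \frac{1}{\frac{999}{118}} \cdot \frac{1943}{118} = -1666 - \frac{118}{999} \cdot \frac{1943}{118} = -1666 - \frac{1943}{999} = - \frac{1666277}{999}$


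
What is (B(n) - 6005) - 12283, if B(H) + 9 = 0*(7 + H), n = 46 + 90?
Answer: -18297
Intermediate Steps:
n = 136
B(H) = -9 (B(H) = -9 + 0*(7 + H) = -9 + 0 = -9)
(B(n) - 6005) - 12283 = (-9 - 6005) - 12283 = -6014 - 12283 = -18297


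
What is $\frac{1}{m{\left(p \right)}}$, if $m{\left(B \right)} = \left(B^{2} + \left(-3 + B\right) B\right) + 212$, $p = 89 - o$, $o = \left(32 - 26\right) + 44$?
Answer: $\frac{1}{3137} \approx 0.00031878$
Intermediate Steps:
$o = 50$ ($o = 6 + 44 = 50$)
$p = 39$ ($p = 89 - 50 = 39$)
$m{\left(B \right)} = 212 + B^{2} + B \left(-3 + B\right)$ ($m{\left(B \right)} = \left(B^{2} + B \left(-3 + B\right)\right) + 212 = 212 + B^{2} + B \left(-3 + B\right)$)
$\frac{1}{m{\left(p \right)}} = \frac{1}{212 - 117 + 2 \cdot 39^{2}} = \frac{1}{212 - 117 + 2 \cdot 1521} = \frac{1}{212 - 117 + 3042} = \frac{1}{3137}$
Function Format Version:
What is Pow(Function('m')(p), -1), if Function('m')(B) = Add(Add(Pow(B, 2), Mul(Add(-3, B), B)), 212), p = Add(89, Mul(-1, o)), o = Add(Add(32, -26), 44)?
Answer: Rational(1, 3137) ≈ 0.00031878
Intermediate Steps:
o = 50 (o = Add(6, 44) = 50)
p = 39 (p = Add(89, Mul(-1, 50)) = Add(89, -50) = 39)
Function('m')(B) = Add(212, Pow(B, 2), Mul(B, Add(-3, B))) (Function('m')(B) = Add(Add(Pow(B, 2), Mul(B, Add(-3, B))), 212) = Add(212, Pow(B, 2), Mul(B, Add(-3, B))))
Pow(Function('m')(p), -1) = Pow(Add(212, Mul(-3, 39), Mul(2, Pow(39, 2))), -1) = Pow(Add(212, -117, Mul(2, 1521)), -1) = Pow(Add(212, -117, 3042), -1) = Pow(3137, -1) = Rational(1, 3137)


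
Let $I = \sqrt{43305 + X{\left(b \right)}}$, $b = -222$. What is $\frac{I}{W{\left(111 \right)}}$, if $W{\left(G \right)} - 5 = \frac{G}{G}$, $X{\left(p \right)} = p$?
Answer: $\frac{\sqrt{4787}}{2} \approx 34.594$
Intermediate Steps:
$I = 3 \sqrt{4787}$ ($I = \sqrt{43305 - 222} = \sqrt{43083} = 3 \sqrt{4787} \approx 207.56$)
$W{\left(G \right)} = 6$ ($W{\left(G \right)} = 5 + \frac{G}{G} = 5 + 1 = 6$)
$\frac{I}{W{\left(111 \right)}} = \frac{3 \sqrt{4787}}{6} = 3 \sqrt{4787} \cdot \frac{1}{6} = \frac{\sqrt{4787}}{2}$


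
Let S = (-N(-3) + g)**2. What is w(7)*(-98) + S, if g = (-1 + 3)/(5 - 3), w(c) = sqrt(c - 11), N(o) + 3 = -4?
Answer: 64 - 196*I ≈ 64.0 - 196.0*I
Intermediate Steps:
N(o) = -7 (N(o) = -3 - 4 = -7)
w(c) = sqrt(-11 + c)
g = 1 (g = 2/2 = 2*(1/2) = 1)
S = 64 (S = (-1*(-7) + 1)**2 = (7 + 1)**2 = 8**2 = 64)
w(7)*(-98) + S = sqrt(-11 + 7)*(-98) + 64 = sqrt(-4)*(-98) + 64 = (2*I)*(-98) + 64 = -196*I + 64 = 64 - 196*I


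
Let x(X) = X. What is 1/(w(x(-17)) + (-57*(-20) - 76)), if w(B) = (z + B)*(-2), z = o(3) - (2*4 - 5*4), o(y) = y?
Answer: 1/1068 ≈ 0.00093633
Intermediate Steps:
z = 15 (z = 3 - (2*4 - 5*4) = 3 - (8 - 20) = 3 - 1*(-12) = 3 + 12 = 15)
w(B) = -30 - 2*B (w(B) = (15 + B)*(-2) = -30 - 2*B)
1/(w(x(-17)) + (-57*(-20) - 76)) = 1/((-30 - 2*(-17)) + (-57*(-20) - 76)) = 1/((-30 + 34) + (1140 - 76)) = 1/(4 + 1064) = 1/1068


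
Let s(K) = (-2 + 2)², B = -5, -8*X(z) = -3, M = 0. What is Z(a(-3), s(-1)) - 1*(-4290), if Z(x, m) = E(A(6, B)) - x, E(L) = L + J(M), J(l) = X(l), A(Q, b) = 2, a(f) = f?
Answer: 34363/8 ≈ 4295.4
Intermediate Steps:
X(z) = 3/8 (X(z) = -⅛*(-3) = 3/8)
J(l) = 3/8
s(K) = 0 (s(K) = 0² = 0)
E(L) = 3/8 + L (E(L) = L + 3/8 = 3/8 + L)
Z(x, m) = 19/8 - x (Z(x, m) = (3/8 + 2) - x = 19/8 - x)
Z(a(-3), s(-1)) - 1*(-4290) = (19/8 - 1*(-3)) - 1*(-4290) = (19/8 + 3) + 4290 = 43/8 + 4290 = 34363/8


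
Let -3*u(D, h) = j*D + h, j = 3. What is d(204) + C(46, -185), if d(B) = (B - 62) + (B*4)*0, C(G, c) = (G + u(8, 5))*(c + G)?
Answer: -14725/3 ≈ -4908.3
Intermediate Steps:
u(D, h) = -D - h/3 (u(D, h) = -(3*D + h)/3 = -(h + 3*D)/3 = -D - h/3)
C(G, c) = (-29/3 + G)*(G + c) (C(G, c) = (G + (-1*8 - 1/3*5))*(c + G) = (G + (-8 - 5/3))*(G + c) = (G - 29/3)*(G + c) = (-29/3 + G)*(G + c))
d(B) = -62 + B (d(B) = (-62 + B) + (4*B)*0 = (-62 + B) + 0 = -62 + B)
d(204) + C(46, -185) = (-62 + 204) + (46**2 - 29/3*46 - 29/3*(-185) + 46*(-185)) = 142 + (2116 - 1334/3 + 5365/3 - 8510) = 142 - 15151/3 = -14725/3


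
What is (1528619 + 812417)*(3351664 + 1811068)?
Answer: 12086141470352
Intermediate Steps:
(1528619 + 812417)*(3351664 + 1811068) = 2341036*5162732 = 12086141470352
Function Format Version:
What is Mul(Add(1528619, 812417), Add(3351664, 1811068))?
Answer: 12086141470352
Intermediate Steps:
Mul(Add(1528619, 812417), Add(3351664, 1811068)) = Mul(2341036, 5162732) = 12086141470352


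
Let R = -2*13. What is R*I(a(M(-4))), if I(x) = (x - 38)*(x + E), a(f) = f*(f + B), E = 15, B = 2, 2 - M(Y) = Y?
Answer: -16380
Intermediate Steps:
M(Y) = 2 - Y
a(f) = f*(2 + f) (a(f) = f*(f + 2) = f*(2 + f))
R = -26
I(x) = (-38 + x)*(15 + x) (I(x) = (x - 38)*(x + 15) = (-38 + x)*(15 + x))
R*I(a(M(-4))) = -26*(-570 + ((2 - 1*(-4))*(2 + (2 - 1*(-4))))**2 - 23*(2 - 1*(-4))*(2 + (2 - 1*(-4)))) = -26*(-570 + ((2 + 4)*(2 + (2 + 4)))**2 - 23*(2 + 4)*(2 + (2 + 4))) = -26*(-570 + (6*(2 + 6))**2 - 138*(2 + 6)) = -26*(-570 + (6*8)**2 - 138*8) = -26*(-570 + 48**2 - 23*48) = -26*(-570 + 2304 - 1104) = -26*630 = -16380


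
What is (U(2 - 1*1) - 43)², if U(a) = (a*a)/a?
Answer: 1764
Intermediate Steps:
U(a) = a (U(a) = a²/a = a)
(U(2 - 1*1) - 43)² = ((2 - 1*1) - 43)² = ((2 - 1) - 43)² = (1 - 43)² = (-42)² = 1764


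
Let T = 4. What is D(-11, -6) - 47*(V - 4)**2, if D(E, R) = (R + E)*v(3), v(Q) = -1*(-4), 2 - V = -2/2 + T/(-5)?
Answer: -1747/25 ≈ -69.880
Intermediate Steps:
V = 19/5 (V = 2 - (-2/2 + 4/(-5)) = 2 - (-2*1/2 + 4*(-1/5)) = 2 - (-1 - 4/5) = 2 - 1*(-9/5) = 2 + 9/5 = 19/5 ≈ 3.8000)
v(Q) = 4
D(E, R) = 4*E + 4*R (D(E, R) = (R + E)*4 = (E + R)*4 = 4*E + 4*R)
D(-11, -6) - 47*(V - 4)**2 = (4*(-11) + 4*(-6)) - 47*(19/5 - 4)**2 = (-44 - 24) - 47*(-1/5)**2 = -68 - 47*1/25 = -68 - 47/25 = -1747/25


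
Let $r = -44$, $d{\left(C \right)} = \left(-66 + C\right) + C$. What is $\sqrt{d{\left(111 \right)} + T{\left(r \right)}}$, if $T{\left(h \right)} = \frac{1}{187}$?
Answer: $\frac{\sqrt{5455351}}{187} \approx 12.49$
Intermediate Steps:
$d{\left(C \right)} = -66 + 2 C$
$T{\left(h \right)} = \frac{1}{187}$
$\sqrt{d{\left(111 \right)} + T{\left(r \right)}} = \sqrt{\left(-66 + 2 \cdot 111\right) + \frac{1}{187}} = \sqrt{\left(-66 + 222\right) + \frac{1}{187}} = \sqrt{156 + \frac{1}{187}} = \sqrt{\frac{29173}{187}} = \frac{\sqrt{5455351}}{187}$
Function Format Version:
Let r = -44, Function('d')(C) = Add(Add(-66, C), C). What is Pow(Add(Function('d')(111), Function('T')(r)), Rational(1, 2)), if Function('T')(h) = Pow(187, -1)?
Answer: Mul(Rational(1, 187), Pow(5455351, Rational(1, 2))) ≈ 12.490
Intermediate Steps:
Function('d')(C) = Add(-66, Mul(2, C))
Function('T')(h) = Rational(1, 187)
Pow(Add(Function('d')(111), Function('T')(r)), Rational(1, 2)) = Pow(Add(Add(-66, Mul(2, 111)), Rational(1, 187)), Rational(1, 2)) = Pow(Add(Add(-66, 222), Rational(1, 187)), Rational(1, 2)) = Pow(Add(156, Rational(1, 187)), Rational(1, 2)) = Pow(Rational(29173, 187), Rational(1, 2)) = Mul(Rational(1, 187), Pow(5455351, Rational(1, 2)))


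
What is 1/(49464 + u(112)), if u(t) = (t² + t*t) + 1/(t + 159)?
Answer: 271/20203593 ≈ 1.3413e-5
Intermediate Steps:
u(t) = 1/(159 + t) + 2*t² (u(t) = (t² + t²) + 1/(159 + t) = 2*t² + 1/(159 + t) = 1/(159 + t) + 2*t²)
1/(49464 + u(112)) = 1/(49464 + (1 + 2*112³ + 318*112²)/(159 + 112)) = 1/(49464 + (1 + 2*1404928 + 318*12544)/271) = 1/(49464 + (1 + 2809856 + 3988992)/271) = 1/(49464 + (1/271)*6798849) = 1/(49464 + 6798849/271) = 1/(20203593/271) = 271/20203593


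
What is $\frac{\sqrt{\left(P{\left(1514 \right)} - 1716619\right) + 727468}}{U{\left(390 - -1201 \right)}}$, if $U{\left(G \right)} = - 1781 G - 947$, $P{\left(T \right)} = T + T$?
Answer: $- \frac{109 i \sqrt{83}}{2834518} \approx - 0.00035034 i$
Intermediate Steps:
$P{\left(T \right)} = 2 T$
$U{\left(G \right)} = -947 - 1781 G$
$\frac{\sqrt{\left(P{\left(1514 \right)} - 1716619\right) + 727468}}{U{\left(390 - -1201 \right)}} = \frac{\sqrt{\left(2 \cdot 1514 - 1716619\right) + 727468}}{-947 - 1781 \left(390 - -1201\right)} = \frac{\sqrt{\left(3028 - 1716619\right) + 727468}}{-947 - 1781 \left(390 + 1201\right)} = \frac{\sqrt{-1713591 + 727468}}{-947 - 2833571} = \frac{\sqrt{-986123}}{-947 - 2833571} = \frac{109 i \sqrt{83}}{-2834518} = 109 i \sqrt{83} \left(- \frac{1}{2834518}\right) = - \frac{109 i \sqrt{83}}{2834518}$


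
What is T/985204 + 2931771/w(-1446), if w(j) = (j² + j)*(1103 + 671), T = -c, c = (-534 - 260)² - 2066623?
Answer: 221934631383131/152161464755630 ≈ 1.4585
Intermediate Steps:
c = -1436187 (c = (-794)² - 2066623 = 630436 - 2066623 = -1436187)
T = 1436187 (T = -1*(-1436187) = 1436187)
w(j) = 1774*j + 1774*j² (w(j) = (j + j²)*1774 = 1774*j + 1774*j²)
T/985204 + 2931771/w(-1446) = 1436187/985204 + 2931771/((1774*(-1446)*(1 - 1446))) = 1436187*(1/985204) + 2931771/((1774*(-1446)*(-1445))) = 1436187/985204 + 2931771/3706719780 = 1436187/985204 + 2931771*(1/3706719780) = 1436187/985204 + 977257/1235573260 = 221934631383131/152161464755630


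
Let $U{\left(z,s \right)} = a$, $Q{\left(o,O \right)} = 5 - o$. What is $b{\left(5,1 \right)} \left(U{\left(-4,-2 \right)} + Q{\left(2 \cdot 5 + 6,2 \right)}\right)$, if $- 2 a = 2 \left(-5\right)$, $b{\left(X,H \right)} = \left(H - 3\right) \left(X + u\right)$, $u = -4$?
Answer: $12$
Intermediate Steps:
$b{\left(X,H \right)} = \left(-4 + X\right) \left(-3 + H\right)$ ($b{\left(X,H \right)} = \left(H - 3\right) \left(X - 4\right) = \left(-3 + H\right) \left(-4 + X\right) = \left(-4 + X\right) \left(-3 + H\right)$)
$a = 5$ ($a = - \frac{2 \left(-5\right)}{2} = \left(- \frac{1}{2}\right) \left(-10\right) = 5$)
$U{\left(z,s \right)} = 5$
$b{\left(5,1 \right)} \left(U{\left(-4,-2 \right)} + Q{\left(2 \cdot 5 + 6,2 \right)}\right) = \left(12 - 4 - 15 + 1 \cdot 5\right) \left(5 + \left(5 - \left(2 \cdot 5 + 6\right)\right)\right) = \left(12 - 4 - 15 + 5\right) \left(5 + \left(5 - \left(10 + 6\right)\right)\right) = - 2 \left(5 + \left(5 - 16\right)\right) = - 2 \left(5 - 11\right) = \left(-2\right) \left(-6\right) = 12$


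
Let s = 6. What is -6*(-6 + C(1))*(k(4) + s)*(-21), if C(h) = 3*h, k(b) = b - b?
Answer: -2268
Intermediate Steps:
k(b) = 0
-6*(-6 + C(1))*(k(4) + s)*(-21) = -6*(-6 + 3*1)*(0 + 6)*(-21) = -6*(-6 + 3)*6*(-21) = -(-18)*6*(-21) = -6*(-18)*(-21) = 108*(-21) = -2268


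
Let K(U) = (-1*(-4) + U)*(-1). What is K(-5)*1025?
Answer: 1025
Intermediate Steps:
K(U) = -4 - U (K(U) = (4 + U)*(-1) = -4 - U)
K(-5)*1025 = (-4 - 1*(-5))*1025 = (-4 + 5)*1025 = 1*1025 = 1025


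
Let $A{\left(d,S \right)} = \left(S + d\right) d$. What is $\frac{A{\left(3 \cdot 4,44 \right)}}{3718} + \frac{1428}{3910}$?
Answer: $\frac{116718}{213785} \approx 0.54596$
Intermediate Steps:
$A{\left(d,S \right)} = d \left(S + d\right)$
$\frac{A{\left(3 \cdot 4,44 \right)}}{3718} + \frac{1428}{3910} = \frac{3 \cdot 4 \left(44 + 3 \cdot 4\right)}{3718} + \frac{1428}{3910} = 12 \left(44 + 12\right) \frac{1}{3718} + 1428 \cdot \frac{1}{3910} = 12 \cdot 56 \cdot \frac{1}{3718} + \frac{42}{115} = 672 \cdot \frac{1}{3718} + \frac{42}{115} = \frac{336}{1859} + \frac{42}{115} = \frac{116718}{213785}$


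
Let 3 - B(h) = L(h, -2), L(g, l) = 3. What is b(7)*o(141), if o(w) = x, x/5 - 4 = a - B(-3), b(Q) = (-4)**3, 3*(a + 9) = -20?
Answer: 11200/3 ≈ 3733.3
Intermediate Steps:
a = -47/3 (a = -9 + (1/3)*(-20) = -9 - 20/3 = -47/3 ≈ -15.667)
b(Q) = -64
B(h) = 0 (B(h) = 3 - 1*3 = 3 - 3 = 0)
x = -175/3 (x = 20 + 5*(-47/3 - 1*0) = 20 + 5*(-47/3 + 0) = 20 + 5*(-47/3) = 20 - 235/3 = -175/3 ≈ -58.333)
o(w) = -175/3
b(7)*o(141) = -64*(-175/3) = 11200/3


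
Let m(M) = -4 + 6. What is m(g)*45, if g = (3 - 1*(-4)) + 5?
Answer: 90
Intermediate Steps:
g = 12 (g = (3 + 4) + 5 = 7 + 5 = 12)
m(M) = 2
m(g)*45 = 2*45 = 90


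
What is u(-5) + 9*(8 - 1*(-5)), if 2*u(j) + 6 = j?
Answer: 223/2 ≈ 111.50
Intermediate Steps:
u(j) = -3 + j/2
u(-5) + 9*(8 - 1*(-5)) = (-3 + (½)*(-5)) + 9*(8 - 1*(-5)) = (-3 - 5/2) + 9*(8 + 5) = -11/2 + 9*13 = -11/2 + 117 = 223/2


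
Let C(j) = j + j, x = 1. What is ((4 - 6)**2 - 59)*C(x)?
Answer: -110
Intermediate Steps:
C(j) = 2*j
((4 - 6)**2 - 59)*C(x) = ((4 - 6)**2 - 59)*(2*1) = ((-2)**2 - 59)*2 = (4 - 59)*2 = -55*2 = -110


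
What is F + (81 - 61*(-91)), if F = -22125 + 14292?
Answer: -2201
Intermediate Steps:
F = -7833
F + (81 - 61*(-91)) = -7833 + (81 - 61*(-91)) = -7833 + (81 + 5551) = -7833 + 5632 = -2201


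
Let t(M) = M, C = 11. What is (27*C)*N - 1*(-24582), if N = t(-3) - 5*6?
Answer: 14781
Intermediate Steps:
N = -33 (N = -3 - 5*6 = -3 - 30 = -33)
(27*C)*N - 1*(-24582) = (27*11)*(-33) - 1*(-24582) = 297*(-33) + 24582 = -9801 + 24582 = 14781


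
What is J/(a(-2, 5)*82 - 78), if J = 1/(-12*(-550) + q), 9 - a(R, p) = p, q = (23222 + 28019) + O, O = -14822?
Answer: 1/10754750 ≈ 9.2982e-8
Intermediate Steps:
q = 36419 (q = (23222 + 28019) - 14822 = 51241 - 14822 = 36419)
a(R, p) = 9 - p
J = 1/43019 (J = 1/(-12*(-550) + 36419) = 1/(6600 + 36419) = 1/43019 ≈ 2.3246e-5)
J/(a(-2, 5)*82 - 78) = 1/(43019*((9 - 1*5)*82 - 78)) = 1/(43019*((9 - 5)*82 - 78)) = 1/(43019*(4*82 - 78)) = 1/(43019*(328 - 78)) = (1/43019)/250 = (1/43019)*(1/250) = 1/10754750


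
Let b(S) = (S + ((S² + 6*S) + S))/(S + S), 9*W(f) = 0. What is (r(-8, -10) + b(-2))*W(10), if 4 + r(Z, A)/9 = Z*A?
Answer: 0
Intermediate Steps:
W(f) = 0 (W(f) = (⅑)*0 = 0)
b(S) = (S² + 8*S)/(2*S) (b(S) = (S + (S² + 7*S))/((2*S)) = (S² + 8*S)*(1/(2*S)) = (S² + 8*S)/(2*S))
r(Z, A) = -36 + 9*A*Z (r(Z, A) = -36 + 9*(Z*A) = -36 + 9*(A*Z) = -36 + 9*A*Z)
(r(-8, -10) + b(-2))*W(10) = ((-36 + 9*(-10)*(-8)) + (4 + (½)*(-2)))*0 = ((-36 + 720) + (4 - 1))*0 = (684 + 3)*0 = 687*0 = 0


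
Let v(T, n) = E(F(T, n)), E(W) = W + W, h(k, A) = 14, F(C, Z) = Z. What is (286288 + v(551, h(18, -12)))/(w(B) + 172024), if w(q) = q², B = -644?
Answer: 71579/146690 ≈ 0.48796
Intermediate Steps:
E(W) = 2*W
v(T, n) = 2*n
(286288 + v(551, h(18, -12)))/(w(B) + 172024) = (286288 + 2*14)/((-644)² + 172024) = (286288 + 28)/(414736 + 172024) = 286316/586760 = 286316*(1/586760) = 71579/146690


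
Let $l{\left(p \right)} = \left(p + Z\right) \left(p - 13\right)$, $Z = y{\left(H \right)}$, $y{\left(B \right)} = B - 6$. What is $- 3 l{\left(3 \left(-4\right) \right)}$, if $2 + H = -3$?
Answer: $-1725$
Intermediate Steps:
$H = -5$ ($H = -2 - 3 = -5$)
$y{\left(B \right)} = -6 + B$ ($y{\left(B \right)} = B - 6 = -6 + B$)
$Z = -11$ ($Z = -6 - 5 = -11$)
$l{\left(p \right)} = \left(-13 + p\right) \left(-11 + p\right)$ ($l{\left(p \right)} = \left(p - 11\right) \left(p - 13\right) = \left(-11 + p\right) \left(-13 + p\right) = \left(-13 + p\right) \left(-11 + p\right)$)
$- 3 l{\left(3 \left(-4\right) \right)} = - 3 \left(143 + \left(3 \left(-4\right)\right)^{2} - 24 \cdot 3 \left(-4\right)\right) = - 3 \left(143 + \left(-12\right)^{2} - -288\right) = - 3 \left(143 + 144 + 288\right) = \left(-3\right) 575 = -1725$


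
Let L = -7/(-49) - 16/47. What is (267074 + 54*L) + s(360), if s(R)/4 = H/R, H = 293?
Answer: 7907841637/29610 ≈ 2.6707e+5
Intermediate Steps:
L = -65/329 (L = -7*(-1/49) - 16*1/47 = ⅐ - 16/47 = -65/329 ≈ -0.19757)
s(R) = 1172/R (s(R) = 4*(293/R) = 1172/R)
(267074 + 54*L) + s(360) = (267074 + 54*(-65/329)) + 1172/360 = (267074 - 3510/329) + 1172*(1/360) = 87863836/329 + 293/90 = 7907841637/29610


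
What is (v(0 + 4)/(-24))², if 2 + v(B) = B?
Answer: 1/144 ≈ 0.0069444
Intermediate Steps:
v(B) = -2 + B
(v(0 + 4)/(-24))² = ((-2 + (0 + 4))/(-24))² = ((-2 + 4)*(-1/24))² = (2*(-1/24))² = (-1/12)² = 1/144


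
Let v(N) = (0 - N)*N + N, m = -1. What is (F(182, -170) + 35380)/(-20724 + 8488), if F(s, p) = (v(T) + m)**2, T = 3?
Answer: -35429/12236 ≈ -2.8955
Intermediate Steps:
v(N) = N - N**2 (v(N) = (-N)*N + N = -N**2 + N = N - N**2)
F(s, p) = 49 (F(s, p) = (3*(1 - 1*3) - 1)**2 = (3*(1 - 3) - 1)**2 = (3*(-2) - 1)**2 = (-6 - 1)**2 = (-7)**2 = 49)
(F(182, -170) + 35380)/(-20724 + 8488) = (49 + 35380)/(-20724 + 8488) = 35429/(-12236) = 35429*(-1/12236) = -35429/12236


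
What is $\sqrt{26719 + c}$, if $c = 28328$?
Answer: $\sqrt{55047} \approx 234.62$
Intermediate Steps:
$\sqrt{26719 + c} = \sqrt{26719 + 28328} = \sqrt{55047}$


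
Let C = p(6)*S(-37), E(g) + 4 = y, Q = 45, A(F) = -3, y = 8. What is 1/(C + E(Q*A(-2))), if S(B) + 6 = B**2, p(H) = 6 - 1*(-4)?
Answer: 1/13634 ≈ 7.3346e-5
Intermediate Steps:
p(H) = 10 (p(H) = 6 + 4 = 10)
S(B) = -6 + B**2
E(g) = 4 (E(g) = -4 + 8 = 4)
C = 13630 (C = 10*(-6 + (-37)**2) = 10*(-6 + 1369) = 10*1363 = 13630)
1/(C + E(Q*A(-2))) = 1/(13630 + 4) = 1/13634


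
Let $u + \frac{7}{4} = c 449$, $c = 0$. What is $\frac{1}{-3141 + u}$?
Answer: $- \frac{4}{12571} \approx -0.00031819$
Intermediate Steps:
$u = - \frac{7}{4}$ ($u = - \frac{7}{4} + 0 \cdot 449 = - \frac{7}{4} + 0 = - \frac{7}{4} \approx -1.75$)
$\frac{1}{-3141 + u} = \frac{1}{-3141 - \frac{7}{4}} = \frac{1}{- \frac{12571}{4}} = - \frac{4}{12571}$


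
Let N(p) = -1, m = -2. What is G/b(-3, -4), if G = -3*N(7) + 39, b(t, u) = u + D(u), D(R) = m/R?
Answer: -12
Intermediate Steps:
D(R) = -2/R
b(t, u) = u - 2/u
G = 42 (G = -3*(-1) + 39 = 3 + 39 = 42)
G/b(-3, -4) = 42/(-4 - 2/(-4)) = 42/(-4 - 2*(-1/4)) = 42/(-4 + 1/2) = 42/(-7/2) = 42*(-2/7) = -12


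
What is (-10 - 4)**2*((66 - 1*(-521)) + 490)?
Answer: 211092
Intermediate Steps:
(-10 - 4)**2*((66 - 1*(-521)) + 490) = (-14)**2*((66 + 521) + 490) = 196*(587 + 490) = 196*1077 = 211092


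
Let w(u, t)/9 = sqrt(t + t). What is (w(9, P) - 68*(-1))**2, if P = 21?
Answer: 8026 + 1224*sqrt(42) ≈ 15958.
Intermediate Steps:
w(u, t) = 9*sqrt(2)*sqrt(t) (w(u, t) = 9*sqrt(t + t) = 9*sqrt(2*t) = 9*(sqrt(2)*sqrt(t)) = 9*sqrt(2)*sqrt(t))
(w(9, P) - 68*(-1))**2 = (9*sqrt(2)*sqrt(21) - 68*(-1))**2 = (9*sqrt(42) + 68)**2 = (68 + 9*sqrt(42))**2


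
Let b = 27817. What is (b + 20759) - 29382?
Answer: 19194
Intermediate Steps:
(b + 20759) - 29382 = (27817 + 20759) - 29382 = 48576 - 29382 = 19194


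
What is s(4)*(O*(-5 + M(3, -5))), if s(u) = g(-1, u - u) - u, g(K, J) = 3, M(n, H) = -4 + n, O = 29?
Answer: 174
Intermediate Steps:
s(u) = 3 - u
s(4)*(O*(-5 + M(3, -5))) = (3 - 1*4)*(29*(-5 + (-4 + 3))) = (3 - 4)*(29*(-5 - 1)) = -29*(-6) = -1*(-174) = 174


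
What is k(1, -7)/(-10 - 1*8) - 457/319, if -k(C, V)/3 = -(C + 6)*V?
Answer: 12889/1914 ≈ 6.7341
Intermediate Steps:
k(C, V) = 3*V*(6 + C) (k(C, V) = -(-3)*(C + 6)*V = -(-3)*(6 + C)*V = -(-3)*V*(6 + C) = 3*V*(6 + C))
k(1, -7)/(-10 - 1*8) - 457/319 = (3*(-7)*(6 + 1))/(-10 - 1*8) - 457/319 = (3*(-7)*7)/(-10 - 8) - 457*1/319 = -147/(-18) - 457/319 = -147*(-1/18) - 457/319 = 49/6 - 457/319 = 12889/1914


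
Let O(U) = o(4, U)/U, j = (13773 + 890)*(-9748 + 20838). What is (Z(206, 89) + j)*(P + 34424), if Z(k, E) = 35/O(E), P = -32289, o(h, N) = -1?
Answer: 347171399925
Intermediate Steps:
j = 162612670 (j = 14663*11090 = 162612670)
O(U) = -1/U
Z(k, E) = -35*E (Z(k, E) = 35/((-1/E)) = 35*(-E) = -35*E)
(Z(206, 89) + j)*(P + 34424) = (-35*89 + 162612670)*(-32289 + 34424) = (-3115 + 162612670)*2135 = 162609555*2135 = 347171399925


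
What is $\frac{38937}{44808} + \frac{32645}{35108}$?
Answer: $\frac{235813113}{131093272} \approx 1.7988$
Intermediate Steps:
$\frac{38937}{44808} + \frac{32645}{35108} = 38937 \cdot \frac{1}{44808} + 32645 \cdot \frac{1}{35108} = \frac{12979}{14936} + \frac{32645}{35108} = \frac{235813113}{131093272}$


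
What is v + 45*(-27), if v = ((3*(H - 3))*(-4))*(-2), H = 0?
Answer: -1287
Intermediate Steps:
v = -72 (v = ((3*(0 - 3))*(-4))*(-2) = ((3*(-3))*(-4))*(-2) = -9*(-4)*(-2) = 36*(-2) = -72)
v + 45*(-27) = -72 + 45*(-27) = -72 - 1215 = -1287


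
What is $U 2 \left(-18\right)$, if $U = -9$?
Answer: $324$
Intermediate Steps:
$U 2 \left(-18\right) = \left(-9\right) 2 \left(-18\right) = \left(-18\right) \left(-18\right) = 324$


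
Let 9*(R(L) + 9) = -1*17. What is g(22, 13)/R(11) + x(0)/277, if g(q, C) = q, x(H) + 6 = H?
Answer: -27717/13573 ≈ -2.0421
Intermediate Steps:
x(H) = -6 + H
R(L) = -98/9 (R(L) = -9 + (-1*17)/9 = -9 + (⅑)*(-17) = -9 - 17/9 = -98/9)
g(22, 13)/R(11) + x(0)/277 = 22/(-98/9) + (-6 + 0)/277 = 22*(-9/98) - 6*1/277 = -99/49 - 6/277 = -27717/13573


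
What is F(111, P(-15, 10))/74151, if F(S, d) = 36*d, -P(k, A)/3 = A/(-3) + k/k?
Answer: 4/1177 ≈ 0.0033985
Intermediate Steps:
P(k, A) = -3 + A (P(k, A) = -3*(A/(-3) + k/k) = -3*(A*(-⅓) + 1) = -3*(-A/3 + 1) = -3*(1 - A/3) = -3 + A)
F(111, P(-15, 10))/74151 = (36*(-3 + 10))/74151 = (36*7)*(1/74151) = 252*(1/74151) = 4/1177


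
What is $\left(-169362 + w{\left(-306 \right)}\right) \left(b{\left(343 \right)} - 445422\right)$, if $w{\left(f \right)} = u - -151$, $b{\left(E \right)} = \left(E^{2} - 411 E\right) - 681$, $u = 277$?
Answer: $79302180818$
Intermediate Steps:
$b{\left(E \right)} = -681 + E^{2} - 411 E$
$w{\left(f \right)} = 428$ ($w{\left(f \right)} = 277 - -151 = 277 + 151 = 428$)
$\left(-169362 + w{\left(-306 \right)}\right) \left(b{\left(343 \right)} - 445422\right) = \left(-169362 + 428\right) \left(\left(-681 + 343^{2} - 140973\right) - 445422\right) = - 168934 \left(\left(-681 + 117649 - 140973\right) - 445422\right) = - 168934 \left(-24005 - 445422\right) = \left(-168934\right) \left(-469427\right) = 79302180818$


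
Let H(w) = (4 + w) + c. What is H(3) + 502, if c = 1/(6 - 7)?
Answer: 508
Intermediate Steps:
c = -1 (c = 1/(-1) = -1)
H(w) = 3 + w (H(w) = (4 + w) - 1 = 3 + w)
H(3) + 502 = (3 + 3) + 502 = 6 + 502 = 508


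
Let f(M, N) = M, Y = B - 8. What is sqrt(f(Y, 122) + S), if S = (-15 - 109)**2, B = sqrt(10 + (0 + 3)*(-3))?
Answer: sqrt(15369) ≈ 123.97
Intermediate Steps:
B = 1 (B = sqrt(10 + 3*(-3)) = sqrt(10 - 9) = sqrt(1) = 1)
Y = -7 (Y = 1 - 8 = -7)
S = 15376 (S = (-124)**2 = 15376)
sqrt(f(Y, 122) + S) = sqrt(-7 + 15376) = sqrt(15369)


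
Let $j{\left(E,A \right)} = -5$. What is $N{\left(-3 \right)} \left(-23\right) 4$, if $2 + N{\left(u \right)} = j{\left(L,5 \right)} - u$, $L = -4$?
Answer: $368$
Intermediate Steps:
$N{\left(u \right)} = -7 - u$ ($N{\left(u \right)} = -2 - \left(5 + u\right) = -7 - u$)
$N{\left(-3 \right)} \left(-23\right) 4 = \left(-7 - -3\right) \left(-23\right) 4 = \left(-7 + 3\right) \left(-23\right) 4 = \left(-4\right) \left(-23\right) 4 = 92 \cdot 4 = 368$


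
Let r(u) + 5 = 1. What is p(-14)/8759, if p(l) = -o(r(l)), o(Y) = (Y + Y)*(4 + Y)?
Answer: 0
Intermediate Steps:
r(u) = -4 (r(u) = -5 + 1 = -4)
o(Y) = 2*Y*(4 + Y) (o(Y) = (2*Y)*(4 + Y) = 2*Y*(4 + Y))
p(l) = 0 (p(l) = -2*(-4)*(4 - 4) = -2*(-4)*0 = -1*0 = 0)
p(-14)/8759 = 0/8759 = 0*(1/8759) = 0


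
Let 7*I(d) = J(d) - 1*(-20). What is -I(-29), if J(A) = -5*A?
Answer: -165/7 ≈ -23.571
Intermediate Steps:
I(d) = 20/7 - 5*d/7 (I(d) = (-5*d - 1*(-20))/7 = (-5*d + 20)/7 = (20 - 5*d)/7 = 20/7 - 5*d/7)
-I(-29) = -(20/7 - 5/7*(-29)) = -(20/7 + 145/7) = -1*165/7 = -165/7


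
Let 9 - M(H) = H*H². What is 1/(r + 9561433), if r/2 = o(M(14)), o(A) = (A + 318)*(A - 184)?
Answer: 1/23671879 ≈ 4.2244e-8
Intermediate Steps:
M(H) = 9 - H³ (M(H) = 9 - H*H² = 9 - H³)
o(A) = (-184 + A)*(318 + A) (o(A) = (318 + A)*(-184 + A) = (-184 + A)*(318 + A))
r = 14110446 (r = 2*(-58512 + (9 - 1*14³)² + 134*(9 - 1*14³)) = 2*(-58512 + (9 - 1*2744)² + 134*(9 - 1*2744)) = 2*(-58512 + (9 - 2744)² + 134*(9 - 2744)) = 2*(-58512 + (-2735)² + 134*(-2735)) = 2*(-58512 + 7480225 - 366490) = 2*7055223 = 14110446)
1/(r + 9561433) = 1/(14110446 + 9561433) = 1/23671879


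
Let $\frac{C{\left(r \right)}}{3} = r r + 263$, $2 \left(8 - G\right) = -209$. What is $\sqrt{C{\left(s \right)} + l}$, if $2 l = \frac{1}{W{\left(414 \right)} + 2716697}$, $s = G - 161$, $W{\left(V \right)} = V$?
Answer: $\frac{\sqrt{231691028888746165}}{5434222} \approx 88.576$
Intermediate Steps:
$G = \frac{225}{2}$ ($G = 8 - - \frac{209}{2} = 8 + \frac{209}{2} = \frac{225}{2} \approx 112.5$)
$s = - \frac{97}{2}$ ($s = \frac{225}{2} - 161 = - \frac{97}{2} \approx -48.5$)
$C{\left(r \right)} = 789 + 3 r^{2}$ ($C{\left(r \right)} = 3 \left(r r + 263\right) = 3 \left(r^{2} + 263\right) = 3 \left(263 + r^{2}\right) = 789 + 3 r^{2}$)
$l = \frac{1}{5434222}$ ($l = \frac{1}{2 \left(414 + 2716697\right)} = \frac{1}{2 \cdot 2717111} = \frac{1}{2} \cdot \frac{1}{2717111} = \frac{1}{5434222} \approx 1.8402 \cdot 10^{-7}$)
$\sqrt{C{\left(s \right)} + l} = \sqrt{\left(789 + 3 \left(- \frac{97}{2}\right)^{2}\right) + \frac{1}{5434222}} = \sqrt{\left(789 + 3 \cdot \frac{9409}{4}\right) + \frac{1}{5434222}} = \sqrt{\left(789 + \frac{28227}{4}\right) + \frac{1}{5434222}} = \sqrt{\frac{31383}{4} + \frac{1}{5434222}} = \sqrt{\frac{85271094515}{10868444}} = \frac{\sqrt{231691028888746165}}{5434222}$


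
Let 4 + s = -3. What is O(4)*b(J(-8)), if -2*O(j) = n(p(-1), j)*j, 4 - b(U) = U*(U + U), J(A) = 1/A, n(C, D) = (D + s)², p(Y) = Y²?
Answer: -1143/16 ≈ -71.438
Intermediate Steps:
s = -7 (s = -4 - 3 = -7)
n(C, D) = (-7 + D)² (n(C, D) = (D - 7)² = (-7 + D)²)
J(A) = 1/A
b(U) = 4 - 2*U² (b(U) = 4 - U*(U + U) = 4 - U*2*U = 4 - 2*U²)
O(j) = -j*(-7 + j)²/2 (O(j) = -(-7 + j)²*j/2 = -j*(-7 + j)²/2)
O(4)*b(J(-8)) = (-½*4*(-7 + 4)²)*(4 - 2*(1/(-8))²) = (-½*4*(-3)²)*(4 - 2*(-⅛)²) = (-½*4*9)*(4 - 2*1/64) = -18*(4 - 1/32) = -18*127/32 = -1143/16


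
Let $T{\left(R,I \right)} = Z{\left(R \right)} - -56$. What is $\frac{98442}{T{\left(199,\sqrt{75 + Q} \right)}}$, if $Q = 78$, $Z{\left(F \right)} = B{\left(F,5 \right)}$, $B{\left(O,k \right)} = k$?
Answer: $\frac{98442}{61} \approx 1613.8$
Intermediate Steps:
$Z{\left(F \right)} = 5$
$T{\left(R,I \right)} = 61$ ($T{\left(R,I \right)} = 5 - -56 = 5 + 56 = 61$)
$\frac{98442}{T{\left(199,\sqrt{75 + Q} \right)}} = \frac{98442}{61}$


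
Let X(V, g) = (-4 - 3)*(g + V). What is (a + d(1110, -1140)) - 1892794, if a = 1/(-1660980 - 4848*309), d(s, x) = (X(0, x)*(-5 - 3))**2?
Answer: 12868718097987671/3159012 ≈ 4.0737e+9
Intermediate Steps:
X(V, g) = -7*V - 7*g (X(V, g) = -7*(V + g) = -7*V - 7*g)
d(s, x) = 3136*x**2 (d(s, x) = ((-7*0 - 7*x)*(-5 - 3))**2 = ((0 - 7*x)*(-8))**2 = (-7*x*(-8))**2 = (56*x)**2 = 3136*x**2)
a = -1/3159012 (a = 1/(-1660980 - 1498032) = 1/(-3159012) = -1/3159012 ≈ -3.1655e-7)
(a + d(1110, -1140)) - 1892794 = (-1/3159012 + 3136*(-1140)**2) - 1892794 = (-1/3159012 + 3136*1299600) - 1892794 = (-1/3159012 + 4075545600) - 1892794 = 12874697456947199/3159012 - 1892794 = 12868718097987671/3159012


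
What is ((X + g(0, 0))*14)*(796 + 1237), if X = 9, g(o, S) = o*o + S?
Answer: 256158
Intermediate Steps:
g(o, S) = S + o² (g(o, S) = o² + S = S + o²)
((X + g(0, 0))*14)*(796 + 1237) = ((9 + (0 + 0²))*14)*(796 + 1237) = ((9 + (0 + 0))*14)*2033 = ((9 + 0)*14)*2033 = (9*14)*2033 = 126*2033 = 256158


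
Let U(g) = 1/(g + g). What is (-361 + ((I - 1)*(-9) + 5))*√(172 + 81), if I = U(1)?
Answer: -703*√253/2 ≈ -5591.0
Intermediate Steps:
U(g) = 1/(2*g)
I = ½ (I = (½)/1 = (½)*1 = ½ ≈ 0.50000)
(-361 + ((I - 1)*(-9) + 5))*√(172 + 81) = (-361 + ((½ - 1)*(-9) + 5))*√(172 + 81) = (-361 + (-½*(-9) + 5))*√253 = (-361 + (9/2 + 5))*√253 = (-361 + 19/2)*√253 = -703*√253/2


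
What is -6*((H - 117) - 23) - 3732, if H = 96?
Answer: -3468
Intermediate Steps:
-6*((H - 117) - 23) - 3732 = -6*((96 - 117) - 23) - 3732 = -6*(-21 - 23) - 3732 = -6*(-44) - 3732 = 264 - 3732 = -3468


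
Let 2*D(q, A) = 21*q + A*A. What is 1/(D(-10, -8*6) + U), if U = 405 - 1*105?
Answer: 1/1347 ≈ 0.00074239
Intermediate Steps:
D(q, A) = A²/2 + 21*q/2 (D(q, A) = (21*q + A*A)/2 = (21*q + A²)/2 = (A² + 21*q)/2 = A²/2 + 21*q/2)
U = 300 (U = 405 - 105 = 300)
1/(D(-10, -8*6) + U) = 1/(((-8*6)²/2 + (21/2)*(-10)) + 300) = 1/(((½)*(-48)² - 105) + 300) = 1/(((½)*2304 - 105) + 300) = 1/((1152 - 105) + 300) = 1/(1047 + 300) = 1/1347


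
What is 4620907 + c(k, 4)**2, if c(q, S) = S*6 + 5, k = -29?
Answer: 4621748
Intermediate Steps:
c(q, S) = 5 + 6*S (c(q, S) = 6*S + 5 = 5 + 6*S)
4620907 + c(k, 4)**2 = 4620907 + (5 + 6*4)**2 = 4620907 + (5 + 24)**2 = 4620907 + 29**2 = 4620907 + 841 = 4621748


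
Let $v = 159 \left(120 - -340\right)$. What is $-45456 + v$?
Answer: $27684$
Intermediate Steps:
$v = 73140$ ($v = 159 \left(120 + 340\right) = 159 \cdot 460 = 73140$)
$-45456 + v = -45456 + 73140 = 27684$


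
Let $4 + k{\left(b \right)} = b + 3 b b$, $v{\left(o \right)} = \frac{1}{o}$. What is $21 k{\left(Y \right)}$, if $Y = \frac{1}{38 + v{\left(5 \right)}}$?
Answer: $- \frac{3042774}{36481} \approx -83.407$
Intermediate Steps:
$Y = \frac{5}{191}$ ($Y = \frac{1}{38 + \frac{1}{5}} = \frac{1}{\frac{191}{5}} = \frac{5}{191} \approx 0.026178$)
$k{\left(b \right)} = -4 + b + 3 b^{2}$ ($k{\left(b \right)} = -4 + \left(b + 3 b b\right) = -4 + \left(b + 3 b^{2}\right) = -4 + b + 3 b^{2}$)
$21 k{\left(Y \right)} = 21 \left(-4 + \frac{5}{191} + 3 \left(\frac{5}{191}\right)^{2}\right) = 21 \left(-4 + \frac{5}{191} + 3 \cdot \frac{25}{36481}\right) = 21 \left(-4 + \frac{5}{191} + \frac{75}{36481}\right) = 21 \left(- \frac{144894}{36481}\right) = - \frac{3042774}{36481}$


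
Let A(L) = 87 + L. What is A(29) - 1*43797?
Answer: -43681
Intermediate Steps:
A(29) - 1*43797 = (87 + 29) - 1*43797 = 116 - 43797 = -43681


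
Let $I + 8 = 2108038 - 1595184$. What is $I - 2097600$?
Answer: $-1584754$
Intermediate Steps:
$I = 512846$ ($I = -8 + \left(2108038 - 1595184\right) = -8 + 512854 = 512846$)
$I - 2097600 = 512846 - 2097600 = -1584754$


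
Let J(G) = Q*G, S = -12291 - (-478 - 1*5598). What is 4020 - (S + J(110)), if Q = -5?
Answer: 10785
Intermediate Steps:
S = -6215 (S = -12291 - (-478 - 5598) = -12291 - 1*(-6076) = -12291 + 6076 = -6215)
J(G) = -5*G
4020 - (S + J(110)) = 4020 - (-6215 - 5*110) = 4020 - (-6215 - 550) = 4020 - 1*(-6765) = 4020 + 6765 = 10785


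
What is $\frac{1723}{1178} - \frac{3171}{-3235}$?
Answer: $\frac{9309343}{3810830} \approx 2.4429$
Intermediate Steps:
$\frac{1723}{1178} - \frac{3171}{-3235} = 1723 \cdot \frac{1}{1178} - - \frac{3171}{3235} = \frac{1723}{1178} + \frac{3171}{3235} = \frac{9309343}{3810830}$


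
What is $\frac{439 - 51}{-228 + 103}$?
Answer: $- \frac{388}{125} \approx -3.104$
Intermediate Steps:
$\frac{439 - 51}{-228 + 103} = \frac{388}{-125} = 388 \left(- \frac{1}{125}\right) = - \frac{388}{125}$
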